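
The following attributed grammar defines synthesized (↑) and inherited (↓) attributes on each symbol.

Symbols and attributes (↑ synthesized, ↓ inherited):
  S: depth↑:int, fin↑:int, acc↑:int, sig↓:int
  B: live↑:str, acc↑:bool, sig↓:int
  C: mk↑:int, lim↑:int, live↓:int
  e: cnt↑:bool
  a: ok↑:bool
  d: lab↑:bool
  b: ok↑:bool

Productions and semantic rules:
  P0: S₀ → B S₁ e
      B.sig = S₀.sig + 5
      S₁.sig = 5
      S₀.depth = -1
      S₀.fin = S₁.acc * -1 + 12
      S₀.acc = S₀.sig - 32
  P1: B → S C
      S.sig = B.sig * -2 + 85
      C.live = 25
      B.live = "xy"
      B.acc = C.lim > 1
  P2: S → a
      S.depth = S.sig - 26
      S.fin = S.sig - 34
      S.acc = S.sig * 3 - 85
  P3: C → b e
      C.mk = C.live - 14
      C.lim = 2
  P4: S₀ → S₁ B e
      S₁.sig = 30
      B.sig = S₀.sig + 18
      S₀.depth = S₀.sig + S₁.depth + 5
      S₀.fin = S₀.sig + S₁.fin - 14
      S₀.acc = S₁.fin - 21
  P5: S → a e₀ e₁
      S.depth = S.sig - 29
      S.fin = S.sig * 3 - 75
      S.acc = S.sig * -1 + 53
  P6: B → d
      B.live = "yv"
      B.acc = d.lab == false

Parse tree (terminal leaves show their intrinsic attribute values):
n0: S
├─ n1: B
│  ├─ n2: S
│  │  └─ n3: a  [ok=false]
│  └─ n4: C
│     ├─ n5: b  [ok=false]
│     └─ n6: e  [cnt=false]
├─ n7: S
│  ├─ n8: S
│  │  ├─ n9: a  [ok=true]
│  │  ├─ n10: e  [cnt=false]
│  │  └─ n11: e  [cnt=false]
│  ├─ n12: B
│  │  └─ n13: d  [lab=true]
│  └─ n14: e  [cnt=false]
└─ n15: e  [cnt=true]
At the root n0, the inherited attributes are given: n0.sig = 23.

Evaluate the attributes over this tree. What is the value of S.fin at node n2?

1. n0.sig = 23  [given at root]
2. n1.sig = 28  [S₀.sig + 5]
3. n2.sig = 29  [B.sig * -2 + 85]
4. n3.ok = false  [terminal]
5. n2.depth = 3  [S.sig - 26]
6. n2.fin = -5  [S.sig - 34]
7. n2.acc = 2  [S.sig * 3 - 85]
8. n4.live = 25  [25]
9. n5.ok = false  [terminal]
10. n6.cnt = false  [terminal]
11. n4.mk = 11  [C.live - 14]
12. n4.lim = 2  [2]
13. n1.live = "xy"  ["xy"]
14. n1.acc = true  [C.lim > 1]
15. n7.sig = 5  [5]
16. n8.sig = 30  [30]
17. n9.ok = true  [terminal]
18. n10.cnt = false  [terminal]
19. n11.cnt = false  [terminal]
20. n8.depth = 1  [S.sig - 29]
21. n8.fin = 15  [S.sig * 3 - 75]
22. n8.acc = 23  [S.sig * -1 + 53]
23. n12.sig = 23  [S₀.sig + 18]
24. n13.lab = true  [terminal]
25. n12.live = "yv"  ["yv"]
26. n12.acc = false  [d.lab == false]
27. n14.cnt = false  [terminal]
28. n7.depth = 11  [S₀.sig + S₁.depth + 5]
29. n7.fin = 6  [S₀.sig + S₁.fin - 14]
30. n7.acc = -6  [S₁.fin - 21]
31. n15.cnt = true  [terminal]
32. n0.depth = -1  [-1]
33. n0.fin = 18  [S₁.acc * -1 + 12]
34. n0.acc = -9  [S₀.sig - 32]

-5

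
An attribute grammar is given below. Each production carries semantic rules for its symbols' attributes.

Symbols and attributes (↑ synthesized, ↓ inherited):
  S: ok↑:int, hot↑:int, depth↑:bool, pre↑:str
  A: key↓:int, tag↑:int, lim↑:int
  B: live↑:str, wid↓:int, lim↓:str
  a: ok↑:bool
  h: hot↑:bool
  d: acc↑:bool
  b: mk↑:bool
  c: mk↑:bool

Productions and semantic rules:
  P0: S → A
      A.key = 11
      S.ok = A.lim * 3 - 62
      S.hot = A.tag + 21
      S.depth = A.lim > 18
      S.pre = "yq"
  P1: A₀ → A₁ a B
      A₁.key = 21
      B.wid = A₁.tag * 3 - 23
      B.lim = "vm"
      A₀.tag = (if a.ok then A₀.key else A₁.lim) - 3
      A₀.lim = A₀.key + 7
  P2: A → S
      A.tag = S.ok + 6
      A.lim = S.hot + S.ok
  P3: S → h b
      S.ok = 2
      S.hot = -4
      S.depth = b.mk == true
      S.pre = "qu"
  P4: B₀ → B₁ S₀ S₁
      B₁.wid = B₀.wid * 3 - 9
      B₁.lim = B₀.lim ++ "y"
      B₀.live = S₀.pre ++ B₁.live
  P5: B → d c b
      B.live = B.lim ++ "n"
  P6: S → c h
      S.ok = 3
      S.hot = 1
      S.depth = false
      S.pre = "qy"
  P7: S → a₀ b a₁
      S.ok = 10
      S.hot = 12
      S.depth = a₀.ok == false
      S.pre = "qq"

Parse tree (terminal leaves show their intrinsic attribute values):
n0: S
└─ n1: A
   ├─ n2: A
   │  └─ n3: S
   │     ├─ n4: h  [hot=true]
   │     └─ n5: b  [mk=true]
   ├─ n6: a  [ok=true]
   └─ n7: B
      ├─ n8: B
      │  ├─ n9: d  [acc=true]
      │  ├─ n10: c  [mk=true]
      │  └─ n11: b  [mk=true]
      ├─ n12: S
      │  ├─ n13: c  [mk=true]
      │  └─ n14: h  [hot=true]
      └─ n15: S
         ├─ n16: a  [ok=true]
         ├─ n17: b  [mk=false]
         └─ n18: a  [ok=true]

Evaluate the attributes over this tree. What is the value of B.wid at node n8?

-6

1. n1.key = 11  [11]
2. n2.key = 21  [21]
3. n4.hot = true  [terminal]
4. n5.mk = true  [terminal]
5. n3.ok = 2  [2]
6. n3.hot = -4  [-4]
7. n3.depth = true  [b.mk == true]
8. n3.pre = "qu"  ["qu"]
9. n2.tag = 8  [S.ok + 6]
10. n2.lim = -2  [S.hot + S.ok]
11. n6.ok = true  [terminal]
12. n7.wid = 1  [A₁.tag * 3 - 23]
13. n7.lim = "vm"  ["vm"]
14. n8.wid = -6  [B₀.wid * 3 - 9]
15. n8.lim = "vmy"  [B₀.lim ++ "y"]
16. n9.acc = true  [terminal]
17. n10.mk = true  [terminal]
18. n11.mk = true  [terminal]
19. n8.live = "vmyn"  [B.lim ++ "n"]
20. n13.mk = true  [terminal]
21. n14.hot = true  [terminal]
22. n12.ok = 3  [3]
23. n12.hot = 1  [1]
24. n12.depth = false  [false]
25. n12.pre = "qy"  ["qy"]
26. n16.ok = true  [terminal]
27. n17.mk = false  [terminal]
28. n18.ok = true  [terminal]
29. n15.ok = 10  [10]
30. n15.hot = 12  [12]
31. n15.depth = false  [a₀.ok == false]
32. n15.pre = "qq"  ["qq"]
33. n7.live = "qyvmyn"  [S₀.pre ++ B₁.live]
34. n1.tag = 8  [(if a.ok then A₀.key else A₁.lim) - 3]
35. n1.lim = 18  [A₀.key + 7]
36. n0.ok = -8  [A.lim * 3 - 62]
37. n0.hot = 29  [A.tag + 21]
38. n0.depth = false  [A.lim > 18]
39. n0.pre = "yq"  ["yq"]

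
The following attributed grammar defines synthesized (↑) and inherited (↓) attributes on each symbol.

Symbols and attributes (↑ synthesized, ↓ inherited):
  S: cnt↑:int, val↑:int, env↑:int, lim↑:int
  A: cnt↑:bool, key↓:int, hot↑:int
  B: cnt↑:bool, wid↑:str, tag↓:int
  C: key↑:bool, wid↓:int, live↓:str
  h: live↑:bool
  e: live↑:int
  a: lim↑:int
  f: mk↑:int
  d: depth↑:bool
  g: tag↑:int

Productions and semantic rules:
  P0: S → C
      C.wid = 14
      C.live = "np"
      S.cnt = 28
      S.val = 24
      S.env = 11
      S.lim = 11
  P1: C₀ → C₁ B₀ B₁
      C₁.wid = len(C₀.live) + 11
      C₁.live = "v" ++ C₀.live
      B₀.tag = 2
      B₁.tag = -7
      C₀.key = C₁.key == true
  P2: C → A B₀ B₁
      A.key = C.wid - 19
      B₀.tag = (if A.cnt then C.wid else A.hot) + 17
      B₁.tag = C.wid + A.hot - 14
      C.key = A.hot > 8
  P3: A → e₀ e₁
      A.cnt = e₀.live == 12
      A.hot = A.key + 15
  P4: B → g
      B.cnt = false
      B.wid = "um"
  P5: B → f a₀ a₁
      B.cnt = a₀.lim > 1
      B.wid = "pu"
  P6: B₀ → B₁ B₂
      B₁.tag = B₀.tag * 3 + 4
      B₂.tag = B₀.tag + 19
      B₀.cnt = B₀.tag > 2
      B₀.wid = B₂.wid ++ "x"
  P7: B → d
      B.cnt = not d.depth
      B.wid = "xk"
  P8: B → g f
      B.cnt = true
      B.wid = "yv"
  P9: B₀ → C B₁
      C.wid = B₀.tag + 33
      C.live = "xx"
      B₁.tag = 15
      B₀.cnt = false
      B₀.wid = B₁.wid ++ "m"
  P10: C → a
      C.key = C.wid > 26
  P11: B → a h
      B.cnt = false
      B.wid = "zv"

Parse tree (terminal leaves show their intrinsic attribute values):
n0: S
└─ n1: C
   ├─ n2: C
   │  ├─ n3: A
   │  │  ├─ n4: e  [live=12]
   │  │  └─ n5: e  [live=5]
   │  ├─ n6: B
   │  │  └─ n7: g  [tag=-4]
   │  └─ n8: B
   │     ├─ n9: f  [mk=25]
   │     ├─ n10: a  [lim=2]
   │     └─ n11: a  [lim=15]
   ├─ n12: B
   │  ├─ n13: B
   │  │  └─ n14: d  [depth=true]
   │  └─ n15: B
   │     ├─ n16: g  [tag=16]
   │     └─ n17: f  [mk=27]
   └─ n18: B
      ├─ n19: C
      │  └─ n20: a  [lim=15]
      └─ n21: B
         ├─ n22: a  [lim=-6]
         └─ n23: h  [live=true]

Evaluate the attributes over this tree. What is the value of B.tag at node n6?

1. n1.wid = 14  [14]
2. n1.live = "np"  ["np"]
3. n2.wid = 13  [len(C₀.live) + 11]
4. n2.live = "vnp"  ["v" ++ C₀.live]
5. n3.key = -6  [C.wid - 19]
6. n4.live = 12  [terminal]
7. n5.live = 5  [terminal]
8. n3.cnt = true  [e₀.live == 12]
9. n3.hot = 9  [A.key + 15]
10. n6.tag = 30  [(if A.cnt then C.wid else A.hot) + 17]
11. n7.tag = -4  [terminal]
12. n6.cnt = false  [false]
13. n6.wid = "um"  ["um"]
14. n8.tag = 8  [C.wid + A.hot - 14]
15. n9.mk = 25  [terminal]
16. n10.lim = 2  [terminal]
17. n11.lim = 15  [terminal]
18. n8.cnt = true  [a₀.lim > 1]
19. n8.wid = "pu"  ["pu"]
20. n2.key = true  [A.hot > 8]
21. n12.tag = 2  [2]
22. n13.tag = 10  [B₀.tag * 3 + 4]
23. n14.depth = true  [terminal]
24. n13.cnt = false  [not d.depth]
25. n13.wid = "xk"  ["xk"]
26. n15.tag = 21  [B₀.tag + 19]
27. n16.tag = 16  [terminal]
28. n17.mk = 27  [terminal]
29. n15.cnt = true  [true]
30. n15.wid = "yv"  ["yv"]
31. n12.cnt = false  [B₀.tag > 2]
32. n12.wid = "yvx"  [B₂.wid ++ "x"]
33. n18.tag = -7  [-7]
34. n19.wid = 26  [B₀.tag + 33]
35. n19.live = "xx"  ["xx"]
36. n20.lim = 15  [terminal]
37. n19.key = false  [C.wid > 26]
38. n21.tag = 15  [15]
39. n22.lim = -6  [terminal]
40. n23.live = true  [terminal]
41. n21.cnt = false  [false]
42. n21.wid = "zv"  ["zv"]
43. n18.cnt = false  [false]
44. n18.wid = "zvm"  [B₁.wid ++ "m"]
45. n1.key = true  [C₁.key == true]
46. n0.cnt = 28  [28]
47. n0.val = 24  [24]
48. n0.env = 11  [11]
49. n0.lim = 11  [11]

30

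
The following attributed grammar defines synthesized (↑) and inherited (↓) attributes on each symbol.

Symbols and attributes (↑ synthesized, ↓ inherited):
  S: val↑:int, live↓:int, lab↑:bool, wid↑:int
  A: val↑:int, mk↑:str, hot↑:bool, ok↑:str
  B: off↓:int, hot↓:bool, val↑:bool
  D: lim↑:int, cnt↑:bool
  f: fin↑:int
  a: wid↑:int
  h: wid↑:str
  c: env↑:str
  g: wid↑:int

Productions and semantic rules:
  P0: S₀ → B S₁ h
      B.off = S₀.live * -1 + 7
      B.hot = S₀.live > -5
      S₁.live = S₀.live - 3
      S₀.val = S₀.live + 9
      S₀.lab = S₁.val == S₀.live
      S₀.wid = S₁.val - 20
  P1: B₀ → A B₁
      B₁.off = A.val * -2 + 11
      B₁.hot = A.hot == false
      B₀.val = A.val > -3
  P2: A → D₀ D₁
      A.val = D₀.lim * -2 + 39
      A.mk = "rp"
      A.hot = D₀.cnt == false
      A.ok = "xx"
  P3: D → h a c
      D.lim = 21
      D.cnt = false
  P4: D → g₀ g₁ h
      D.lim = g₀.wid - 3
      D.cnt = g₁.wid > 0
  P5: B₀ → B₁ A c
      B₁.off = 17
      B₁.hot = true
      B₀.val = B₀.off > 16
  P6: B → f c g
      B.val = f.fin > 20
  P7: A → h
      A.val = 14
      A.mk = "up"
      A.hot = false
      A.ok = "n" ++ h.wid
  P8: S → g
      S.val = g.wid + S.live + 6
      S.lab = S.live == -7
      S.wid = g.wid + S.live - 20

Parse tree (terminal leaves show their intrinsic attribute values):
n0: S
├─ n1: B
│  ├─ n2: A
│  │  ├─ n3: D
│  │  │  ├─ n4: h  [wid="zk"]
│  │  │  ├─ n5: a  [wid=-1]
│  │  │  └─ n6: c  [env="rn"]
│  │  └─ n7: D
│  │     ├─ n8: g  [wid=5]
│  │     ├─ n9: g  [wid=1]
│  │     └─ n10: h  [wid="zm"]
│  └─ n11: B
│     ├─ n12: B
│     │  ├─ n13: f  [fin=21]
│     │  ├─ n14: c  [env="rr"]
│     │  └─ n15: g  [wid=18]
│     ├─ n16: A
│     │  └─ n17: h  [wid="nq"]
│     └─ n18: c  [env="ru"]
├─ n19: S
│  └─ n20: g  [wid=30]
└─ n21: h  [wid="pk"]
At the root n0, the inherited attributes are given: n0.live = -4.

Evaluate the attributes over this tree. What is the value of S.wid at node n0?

9

1. n0.live = -4  [given at root]
2. n1.off = 11  [S₀.live * -1 + 7]
3. n1.hot = true  [S₀.live > -5]
4. n4.wid = "zk"  [terminal]
5. n5.wid = -1  [terminal]
6. n6.env = "rn"  [terminal]
7. n3.lim = 21  [21]
8. n3.cnt = false  [false]
9. n8.wid = 5  [terminal]
10. n9.wid = 1  [terminal]
11. n10.wid = "zm"  [terminal]
12. n7.lim = 2  [g₀.wid - 3]
13. n7.cnt = true  [g₁.wid > 0]
14. n2.val = -3  [D₀.lim * -2 + 39]
15. n2.mk = "rp"  ["rp"]
16. n2.hot = true  [D₀.cnt == false]
17. n2.ok = "xx"  ["xx"]
18. n11.off = 17  [A.val * -2 + 11]
19. n11.hot = false  [A.hot == false]
20. n12.off = 17  [17]
21. n12.hot = true  [true]
22. n13.fin = 21  [terminal]
23. n14.env = "rr"  [terminal]
24. n15.wid = 18  [terminal]
25. n12.val = true  [f.fin > 20]
26. n17.wid = "nq"  [terminal]
27. n16.val = 14  [14]
28. n16.mk = "up"  ["up"]
29. n16.hot = false  [false]
30. n16.ok = "nnq"  ["n" ++ h.wid]
31. n18.env = "ru"  [terminal]
32. n11.val = true  [B₀.off > 16]
33. n1.val = false  [A.val > -3]
34. n19.live = -7  [S₀.live - 3]
35. n20.wid = 30  [terminal]
36. n19.val = 29  [g.wid + S.live + 6]
37. n19.lab = true  [S.live == -7]
38. n19.wid = 3  [g.wid + S.live - 20]
39. n21.wid = "pk"  [terminal]
40. n0.val = 5  [S₀.live + 9]
41. n0.lab = false  [S₁.val == S₀.live]
42. n0.wid = 9  [S₁.val - 20]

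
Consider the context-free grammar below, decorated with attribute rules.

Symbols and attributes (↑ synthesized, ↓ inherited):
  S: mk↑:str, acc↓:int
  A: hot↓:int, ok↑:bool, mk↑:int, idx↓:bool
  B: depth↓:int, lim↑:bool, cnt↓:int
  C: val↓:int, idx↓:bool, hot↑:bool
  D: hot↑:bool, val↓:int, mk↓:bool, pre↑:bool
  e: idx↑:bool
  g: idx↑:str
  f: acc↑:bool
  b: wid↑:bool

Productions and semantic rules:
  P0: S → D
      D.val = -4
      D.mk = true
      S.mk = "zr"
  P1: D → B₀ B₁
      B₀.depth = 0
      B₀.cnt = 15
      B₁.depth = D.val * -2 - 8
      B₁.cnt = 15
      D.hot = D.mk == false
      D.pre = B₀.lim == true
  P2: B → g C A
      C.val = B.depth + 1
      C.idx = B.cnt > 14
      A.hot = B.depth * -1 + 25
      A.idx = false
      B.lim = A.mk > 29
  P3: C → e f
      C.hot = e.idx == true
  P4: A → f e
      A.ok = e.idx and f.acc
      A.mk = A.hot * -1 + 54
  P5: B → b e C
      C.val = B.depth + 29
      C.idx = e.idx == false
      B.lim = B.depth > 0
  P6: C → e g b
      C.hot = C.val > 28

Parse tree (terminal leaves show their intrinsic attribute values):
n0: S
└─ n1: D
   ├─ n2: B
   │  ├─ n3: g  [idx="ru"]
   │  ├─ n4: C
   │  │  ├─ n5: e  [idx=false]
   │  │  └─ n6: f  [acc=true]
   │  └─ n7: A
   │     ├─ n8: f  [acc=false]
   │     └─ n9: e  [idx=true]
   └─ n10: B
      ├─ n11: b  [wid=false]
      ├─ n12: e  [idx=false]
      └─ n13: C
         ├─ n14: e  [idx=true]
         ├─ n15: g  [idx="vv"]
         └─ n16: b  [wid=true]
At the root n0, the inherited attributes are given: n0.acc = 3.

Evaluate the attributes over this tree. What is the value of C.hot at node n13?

true

1. n0.acc = 3  [given at root]
2. n1.val = -4  [-4]
3. n1.mk = true  [true]
4. n2.depth = 0  [0]
5. n2.cnt = 15  [15]
6. n3.idx = "ru"  [terminal]
7. n4.val = 1  [B.depth + 1]
8. n4.idx = true  [B.cnt > 14]
9. n5.idx = false  [terminal]
10. n6.acc = true  [terminal]
11. n4.hot = false  [e.idx == true]
12. n7.hot = 25  [B.depth * -1 + 25]
13. n7.idx = false  [false]
14. n8.acc = false  [terminal]
15. n9.idx = true  [terminal]
16. n7.ok = false  [e.idx and f.acc]
17. n7.mk = 29  [A.hot * -1 + 54]
18. n2.lim = false  [A.mk > 29]
19. n10.depth = 0  [D.val * -2 - 8]
20. n10.cnt = 15  [15]
21. n11.wid = false  [terminal]
22. n12.idx = false  [terminal]
23. n13.val = 29  [B.depth + 29]
24. n13.idx = true  [e.idx == false]
25. n14.idx = true  [terminal]
26. n15.idx = "vv"  [terminal]
27. n16.wid = true  [terminal]
28. n13.hot = true  [C.val > 28]
29. n10.lim = false  [B.depth > 0]
30. n1.hot = false  [D.mk == false]
31. n1.pre = false  [B₀.lim == true]
32. n0.mk = "zr"  ["zr"]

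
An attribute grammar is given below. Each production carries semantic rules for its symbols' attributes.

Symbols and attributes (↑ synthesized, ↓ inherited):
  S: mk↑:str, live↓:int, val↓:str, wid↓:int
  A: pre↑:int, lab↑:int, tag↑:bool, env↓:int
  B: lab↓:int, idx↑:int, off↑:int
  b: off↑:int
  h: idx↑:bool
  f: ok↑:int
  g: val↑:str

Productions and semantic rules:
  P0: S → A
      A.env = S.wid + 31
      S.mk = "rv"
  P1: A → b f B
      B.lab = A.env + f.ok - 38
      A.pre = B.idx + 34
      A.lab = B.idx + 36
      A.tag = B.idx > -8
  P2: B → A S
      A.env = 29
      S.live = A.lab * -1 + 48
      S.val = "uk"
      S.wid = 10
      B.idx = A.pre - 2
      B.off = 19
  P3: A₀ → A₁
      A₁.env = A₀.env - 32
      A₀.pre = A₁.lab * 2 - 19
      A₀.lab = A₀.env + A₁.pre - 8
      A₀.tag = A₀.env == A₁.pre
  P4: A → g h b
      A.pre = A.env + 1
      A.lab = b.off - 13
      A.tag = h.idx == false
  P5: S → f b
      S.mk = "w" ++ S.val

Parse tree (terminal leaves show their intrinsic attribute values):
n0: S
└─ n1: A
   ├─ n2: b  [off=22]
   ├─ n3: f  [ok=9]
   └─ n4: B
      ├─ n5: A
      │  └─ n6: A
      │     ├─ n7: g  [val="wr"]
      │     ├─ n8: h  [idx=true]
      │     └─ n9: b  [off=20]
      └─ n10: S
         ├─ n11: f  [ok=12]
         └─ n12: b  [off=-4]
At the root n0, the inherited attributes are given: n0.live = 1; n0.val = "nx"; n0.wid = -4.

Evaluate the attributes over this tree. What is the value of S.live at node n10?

29

1. n0.live = 1  [given at root]
2. n0.val = "nx"  [given at root]
3. n0.wid = -4  [given at root]
4. n1.env = 27  [S.wid + 31]
5. n2.off = 22  [terminal]
6. n3.ok = 9  [terminal]
7. n4.lab = -2  [A.env + f.ok - 38]
8. n5.env = 29  [29]
9. n6.env = -3  [A₀.env - 32]
10. n7.val = "wr"  [terminal]
11. n8.idx = true  [terminal]
12. n9.off = 20  [terminal]
13. n6.pre = -2  [A.env + 1]
14. n6.lab = 7  [b.off - 13]
15. n6.tag = false  [h.idx == false]
16. n5.pre = -5  [A₁.lab * 2 - 19]
17. n5.lab = 19  [A₀.env + A₁.pre - 8]
18. n5.tag = false  [A₀.env == A₁.pre]
19. n10.live = 29  [A.lab * -1 + 48]
20. n10.val = "uk"  ["uk"]
21. n10.wid = 10  [10]
22. n11.ok = 12  [terminal]
23. n12.off = -4  [terminal]
24. n10.mk = "wuk"  ["w" ++ S.val]
25. n4.idx = -7  [A.pre - 2]
26. n4.off = 19  [19]
27. n1.pre = 27  [B.idx + 34]
28. n1.lab = 29  [B.idx + 36]
29. n1.tag = true  [B.idx > -8]
30. n0.mk = "rv"  ["rv"]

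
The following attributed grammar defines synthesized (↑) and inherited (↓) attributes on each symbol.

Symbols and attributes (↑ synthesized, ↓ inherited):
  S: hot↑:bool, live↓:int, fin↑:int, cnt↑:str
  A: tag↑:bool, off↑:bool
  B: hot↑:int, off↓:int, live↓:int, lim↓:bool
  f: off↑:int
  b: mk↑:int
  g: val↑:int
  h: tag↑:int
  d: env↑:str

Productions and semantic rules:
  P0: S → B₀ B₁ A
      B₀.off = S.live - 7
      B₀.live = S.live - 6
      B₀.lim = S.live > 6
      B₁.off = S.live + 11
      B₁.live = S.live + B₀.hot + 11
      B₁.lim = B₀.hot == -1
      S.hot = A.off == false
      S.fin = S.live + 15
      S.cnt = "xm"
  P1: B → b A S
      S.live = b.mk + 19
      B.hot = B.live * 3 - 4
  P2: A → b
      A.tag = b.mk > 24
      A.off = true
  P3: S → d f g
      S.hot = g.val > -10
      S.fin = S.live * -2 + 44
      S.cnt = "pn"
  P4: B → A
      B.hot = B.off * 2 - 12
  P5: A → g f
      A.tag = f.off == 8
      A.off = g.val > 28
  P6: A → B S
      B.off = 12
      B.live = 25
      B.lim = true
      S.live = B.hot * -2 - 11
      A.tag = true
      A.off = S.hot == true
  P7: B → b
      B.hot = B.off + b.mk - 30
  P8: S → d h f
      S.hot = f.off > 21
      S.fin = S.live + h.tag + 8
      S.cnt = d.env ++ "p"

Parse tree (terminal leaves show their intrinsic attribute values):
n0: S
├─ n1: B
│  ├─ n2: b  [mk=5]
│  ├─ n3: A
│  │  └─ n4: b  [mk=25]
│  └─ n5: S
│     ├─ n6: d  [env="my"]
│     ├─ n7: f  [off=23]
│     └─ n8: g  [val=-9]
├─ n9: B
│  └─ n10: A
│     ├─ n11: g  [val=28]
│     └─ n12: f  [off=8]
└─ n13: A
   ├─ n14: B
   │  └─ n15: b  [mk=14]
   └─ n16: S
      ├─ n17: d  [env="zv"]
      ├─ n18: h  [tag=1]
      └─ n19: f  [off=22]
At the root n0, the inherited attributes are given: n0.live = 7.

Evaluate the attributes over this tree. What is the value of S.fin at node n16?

6

1. n0.live = 7  [given at root]
2. n1.off = 0  [S.live - 7]
3. n1.live = 1  [S.live - 6]
4. n1.lim = true  [S.live > 6]
5. n2.mk = 5  [terminal]
6. n4.mk = 25  [terminal]
7. n3.tag = true  [b.mk > 24]
8. n3.off = true  [true]
9. n5.live = 24  [b.mk + 19]
10. n6.env = "my"  [terminal]
11. n7.off = 23  [terminal]
12. n8.val = -9  [terminal]
13. n5.hot = true  [g.val > -10]
14. n5.fin = -4  [S.live * -2 + 44]
15. n5.cnt = "pn"  ["pn"]
16. n1.hot = -1  [B.live * 3 - 4]
17. n9.off = 18  [S.live + 11]
18. n9.live = 17  [S.live + B₀.hot + 11]
19. n9.lim = true  [B₀.hot == -1]
20. n11.val = 28  [terminal]
21. n12.off = 8  [terminal]
22. n10.tag = true  [f.off == 8]
23. n10.off = false  [g.val > 28]
24. n9.hot = 24  [B.off * 2 - 12]
25. n14.off = 12  [12]
26. n14.live = 25  [25]
27. n14.lim = true  [true]
28. n15.mk = 14  [terminal]
29. n14.hot = -4  [B.off + b.mk - 30]
30. n16.live = -3  [B.hot * -2 - 11]
31. n17.env = "zv"  [terminal]
32. n18.tag = 1  [terminal]
33. n19.off = 22  [terminal]
34. n16.hot = true  [f.off > 21]
35. n16.fin = 6  [S.live + h.tag + 8]
36. n16.cnt = "zvp"  [d.env ++ "p"]
37. n13.tag = true  [true]
38. n13.off = true  [S.hot == true]
39. n0.hot = false  [A.off == false]
40. n0.fin = 22  [S.live + 15]
41. n0.cnt = "xm"  ["xm"]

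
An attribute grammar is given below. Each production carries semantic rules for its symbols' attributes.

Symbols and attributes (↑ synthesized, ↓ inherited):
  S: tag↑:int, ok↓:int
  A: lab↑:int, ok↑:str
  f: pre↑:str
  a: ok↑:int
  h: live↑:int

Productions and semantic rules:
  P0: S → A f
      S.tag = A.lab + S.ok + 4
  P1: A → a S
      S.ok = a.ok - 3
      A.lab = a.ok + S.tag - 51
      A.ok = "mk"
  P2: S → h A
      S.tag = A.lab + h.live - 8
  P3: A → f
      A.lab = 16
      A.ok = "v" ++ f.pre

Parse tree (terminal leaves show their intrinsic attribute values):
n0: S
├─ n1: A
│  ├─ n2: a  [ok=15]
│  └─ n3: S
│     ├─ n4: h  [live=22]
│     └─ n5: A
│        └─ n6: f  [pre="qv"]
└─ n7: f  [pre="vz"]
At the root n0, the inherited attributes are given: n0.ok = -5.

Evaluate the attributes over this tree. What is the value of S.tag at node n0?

-7

1. n0.ok = -5  [given at root]
2. n2.ok = 15  [terminal]
3. n3.ok = 12  [a.ok - 3]
4. n4.live = 22  [terminal]
5. n6.pre = "qv"  [terminal]
6. n5.lab = 16  [16]
7. n5.ok = "vqv"  ["v" ++ f.pre]
8. n3.tag = 30  [A.lab + h.live - 8]
9. n1.lab = -6  [a.ok + S.tag - 51]
10. n1.ok = "mk"  ["mk"]
11. n7.pre = "vz"  [terminal]
12. n0.tag = -7  [A.lab + S.ok + 4]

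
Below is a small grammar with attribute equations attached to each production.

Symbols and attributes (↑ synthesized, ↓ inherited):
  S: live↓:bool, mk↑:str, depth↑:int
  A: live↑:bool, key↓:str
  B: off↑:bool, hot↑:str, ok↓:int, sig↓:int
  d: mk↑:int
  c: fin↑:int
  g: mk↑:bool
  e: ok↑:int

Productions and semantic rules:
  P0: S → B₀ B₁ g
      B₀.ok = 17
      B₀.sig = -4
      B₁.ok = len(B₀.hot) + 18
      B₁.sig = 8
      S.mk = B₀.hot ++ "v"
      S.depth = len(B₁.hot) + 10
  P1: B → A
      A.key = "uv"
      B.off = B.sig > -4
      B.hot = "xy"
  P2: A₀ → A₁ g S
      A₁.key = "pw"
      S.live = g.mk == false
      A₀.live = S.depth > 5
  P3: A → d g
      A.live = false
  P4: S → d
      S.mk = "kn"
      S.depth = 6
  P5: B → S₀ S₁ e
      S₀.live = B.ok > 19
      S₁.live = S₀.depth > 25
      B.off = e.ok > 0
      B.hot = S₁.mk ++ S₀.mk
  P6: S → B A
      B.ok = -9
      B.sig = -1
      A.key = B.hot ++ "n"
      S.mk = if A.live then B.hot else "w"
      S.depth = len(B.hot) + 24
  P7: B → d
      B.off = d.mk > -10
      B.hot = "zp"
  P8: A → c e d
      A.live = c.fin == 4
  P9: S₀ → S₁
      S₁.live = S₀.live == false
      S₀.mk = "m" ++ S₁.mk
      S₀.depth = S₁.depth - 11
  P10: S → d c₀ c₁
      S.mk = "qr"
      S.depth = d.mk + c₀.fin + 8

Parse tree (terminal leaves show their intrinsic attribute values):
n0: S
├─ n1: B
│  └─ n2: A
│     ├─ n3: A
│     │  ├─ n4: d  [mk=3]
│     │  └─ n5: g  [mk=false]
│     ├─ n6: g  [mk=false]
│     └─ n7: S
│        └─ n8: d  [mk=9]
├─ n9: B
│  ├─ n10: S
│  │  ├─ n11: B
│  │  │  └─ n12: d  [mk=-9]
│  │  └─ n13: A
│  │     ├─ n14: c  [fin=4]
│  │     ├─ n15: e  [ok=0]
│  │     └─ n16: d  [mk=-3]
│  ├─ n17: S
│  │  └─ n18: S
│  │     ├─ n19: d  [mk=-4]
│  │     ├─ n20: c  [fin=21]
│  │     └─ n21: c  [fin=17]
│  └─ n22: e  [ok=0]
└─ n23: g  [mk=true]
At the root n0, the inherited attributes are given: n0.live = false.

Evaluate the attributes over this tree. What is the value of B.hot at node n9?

"mqrzp"

1. n0.live = false  [given at root]
2. n1.ok = 17  [17]
3. n1.sig = -4  [-4]
4. n2.key = "uv"  ["uv"]
5. n3.key = "pw"  ["pw"]
6. n4.mk = 3  [terminal]
7. n5.mk = false  [terminal]
8. n3.live = false  [false]
9. n6.mk = false  [terminal]
10. n7.live = true  [g.mk == false]
11. n8.mk = 9  [terminal]
12. n7.mk = "kn"  ["kn"]
13. n7.depth = 6  [6]
14. n2.live = true  [S.depth > 5]
15. n1.off = false  [B.sig > -4]
16. n1.hot = "xy"  ["xy"]
17. n9.ok = 20  [len(B₀.hot) + 18]
18. n9.sig = 8  [8]
19. n10.live = true  [B.ok > 19]
20. n11.ok = -9  [-9]
21. n11.sig = -1  [-1]
22. n12.mk = -9  [terminal]
23. n11.off = true  [d.mk > -10]
24. n11.hot = "zp"  ["zp"]
25. n13.key = "zpn"  [B.hot ++ "n"]
26. n14.fin = 4  [terminal]
27. n15.ok = 0  [terminal]
28. n16.mk = -3  [terminal]
29. n13.live = true  [c.fin == 4]
30. n10.mk = "zp"  [if A.live then B.hot else "w"]
31. n10.depth = 26  [len(B.hot) + 24]
32. n17.live = true  [S₀.depth > 25]
33. n18.live = false  [S₀.live == false]
34. n19.mk = -4  [terminal]
35. n20.fin = 21  [terminal]
36. n21.fin = 17  [terminal]
37. n18.mk = "qr"  ["qr"]
38. n18.depth = 25  [d.mk + c₀.fin + 8]
39. n17.mk = "mqr"  ["m" ++ S₁.mk]
40. n17.depth = 14  [S₁.depth - 11]
41. n22.ok = 0  [terminal]
42. n9.off = false  [e.ok > 0]
43. n9.hot = "mqrzp"  [S₁.mk ++ S₀.mk]
44. n23.mk = true  [terminal]
45. n0.mk = "xyv"  [B₀.hot ++ "v"]
46. n0.depth = 15  [len(B₁.hot) + 10]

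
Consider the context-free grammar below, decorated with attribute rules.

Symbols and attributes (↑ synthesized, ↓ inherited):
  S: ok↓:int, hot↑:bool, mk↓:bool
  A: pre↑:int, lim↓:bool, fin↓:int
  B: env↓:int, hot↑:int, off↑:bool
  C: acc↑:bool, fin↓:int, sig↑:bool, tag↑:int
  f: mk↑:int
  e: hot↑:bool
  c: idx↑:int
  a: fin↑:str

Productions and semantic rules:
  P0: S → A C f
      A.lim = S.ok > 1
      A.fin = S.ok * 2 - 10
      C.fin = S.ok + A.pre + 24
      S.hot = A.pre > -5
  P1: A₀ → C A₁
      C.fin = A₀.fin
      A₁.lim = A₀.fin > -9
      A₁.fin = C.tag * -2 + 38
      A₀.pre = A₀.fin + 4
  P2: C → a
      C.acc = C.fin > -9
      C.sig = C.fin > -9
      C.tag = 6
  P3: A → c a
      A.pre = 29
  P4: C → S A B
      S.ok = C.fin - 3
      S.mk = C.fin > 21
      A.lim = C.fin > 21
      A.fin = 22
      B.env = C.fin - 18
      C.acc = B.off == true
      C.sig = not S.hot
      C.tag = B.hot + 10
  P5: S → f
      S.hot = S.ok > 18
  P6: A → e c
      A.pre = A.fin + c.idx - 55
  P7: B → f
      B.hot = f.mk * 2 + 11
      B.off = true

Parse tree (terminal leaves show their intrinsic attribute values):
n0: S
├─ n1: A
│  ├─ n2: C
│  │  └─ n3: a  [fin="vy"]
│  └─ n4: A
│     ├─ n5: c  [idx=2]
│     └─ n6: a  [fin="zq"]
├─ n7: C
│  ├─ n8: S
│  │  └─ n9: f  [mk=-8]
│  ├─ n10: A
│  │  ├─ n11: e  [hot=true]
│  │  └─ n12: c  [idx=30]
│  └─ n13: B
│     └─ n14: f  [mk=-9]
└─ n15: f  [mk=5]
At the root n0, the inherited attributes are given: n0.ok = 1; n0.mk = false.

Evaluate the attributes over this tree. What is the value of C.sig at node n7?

true

1. n0.ok = 1  [given at root]
2. n0.mk = false  [given at root]
3. n1.lim = false  [S.ok > 1]
4. n1.fin = -8  [S.ok * 2 - 10]
5. n2.fin = -8  [A₀.fin]
6. n3.fin = "vy"  [terminal]
7. n2.acc = true  [C.fin > -9]
8. n2.sig = true  [C.fin > -9]
9. n2.tag = 6  [6]
10. n4.lim = true  [A₀.fin > -9]
11. n4.fin = 26  [C.tag * -2 + 38]
12. n5.idx = 2  [terminal]
13. n6.fin = "zq"  [terminal]
14. n4.pre = 29  [29]
15. n1.pre = -4  [A₀.fin + 4]
16. n7.fin = 21  [S.ok + A.pre + 24]
17. n8.ok = 18  [C.fin - 3]
18. n8.mk = false  [C.fin > 21]
19. n9.mk = -8  [terminal]
20. n8.hot = false  [S.ok > 18]
21. n10.lim = false  [C.fin > 21]
22. n10.fin = 22  [22]
23. n11.hot = true  [terminal]
24. n12.idx = 30  [terminal]
25. n10.pre = -3  [A.fin + c.idx - 55]
26. n13.env = 3  [C.fin - 18]
27. n14.mk = -9  [terminal]
28. n13.hot = -7  [f.mk * 2 + 11]
29. n13.off = true  [true]
30. n7.acc = true  [B.off == true]
31. n7.sig = true  [not S.hot]
32. n7.tag = 3  [B.hot + 10]
33. n15.mk = 5  [terminal]
34. n0.hot = true  [A.pre > -5]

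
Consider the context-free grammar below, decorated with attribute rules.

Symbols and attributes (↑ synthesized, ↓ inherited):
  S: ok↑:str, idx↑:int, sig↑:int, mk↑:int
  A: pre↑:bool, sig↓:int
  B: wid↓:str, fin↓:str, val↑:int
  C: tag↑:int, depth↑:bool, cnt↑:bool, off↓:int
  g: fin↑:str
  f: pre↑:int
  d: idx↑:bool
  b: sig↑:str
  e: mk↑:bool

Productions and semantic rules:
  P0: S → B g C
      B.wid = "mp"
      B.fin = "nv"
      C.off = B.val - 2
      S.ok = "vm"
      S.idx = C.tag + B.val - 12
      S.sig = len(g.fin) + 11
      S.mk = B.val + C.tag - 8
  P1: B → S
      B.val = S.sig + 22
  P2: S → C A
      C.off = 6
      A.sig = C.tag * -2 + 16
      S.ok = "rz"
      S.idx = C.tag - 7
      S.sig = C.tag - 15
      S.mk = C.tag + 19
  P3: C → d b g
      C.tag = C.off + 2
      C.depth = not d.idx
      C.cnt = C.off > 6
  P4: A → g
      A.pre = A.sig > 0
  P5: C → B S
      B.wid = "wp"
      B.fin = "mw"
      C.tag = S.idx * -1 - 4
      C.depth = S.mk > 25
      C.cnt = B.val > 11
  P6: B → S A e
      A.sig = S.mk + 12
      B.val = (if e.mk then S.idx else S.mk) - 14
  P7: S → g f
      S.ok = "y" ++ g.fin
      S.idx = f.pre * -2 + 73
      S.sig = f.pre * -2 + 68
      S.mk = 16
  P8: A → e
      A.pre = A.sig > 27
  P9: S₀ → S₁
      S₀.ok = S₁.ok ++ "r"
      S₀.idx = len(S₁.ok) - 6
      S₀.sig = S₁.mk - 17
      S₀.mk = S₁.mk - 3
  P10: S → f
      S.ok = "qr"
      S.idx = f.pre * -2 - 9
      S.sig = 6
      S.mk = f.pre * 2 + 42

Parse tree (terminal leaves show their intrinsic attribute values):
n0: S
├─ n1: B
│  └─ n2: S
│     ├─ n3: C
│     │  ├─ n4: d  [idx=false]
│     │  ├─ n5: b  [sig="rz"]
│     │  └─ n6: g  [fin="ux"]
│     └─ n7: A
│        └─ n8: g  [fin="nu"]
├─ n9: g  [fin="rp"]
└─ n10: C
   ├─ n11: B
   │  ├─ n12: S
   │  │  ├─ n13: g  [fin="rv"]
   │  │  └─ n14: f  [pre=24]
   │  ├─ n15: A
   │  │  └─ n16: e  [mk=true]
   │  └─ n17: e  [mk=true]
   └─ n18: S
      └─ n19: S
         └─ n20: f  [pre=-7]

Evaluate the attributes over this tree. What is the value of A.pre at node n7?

1. n1.wid = "mp"  ["mp"]
2. n1.fin = "nv"  ["nv"]
3. n3.off = 6  [6]
4. n4.idx = false  [terminal]
5. n5.sig = "rz"  [terminal]
6. n6.fin = "ux"  [terminal]
7. n3.tag = 8  [C.off + 2]
8. n3.depth = true  [not d.idx]
9. n3.cnt = false  [C.off > 6]
10. n7.sig = 0  [C.tag * -2 + 16]
11. n8.fin = "nu"  [terminal]
12. n7.pre = false  [A.sig > 0]
13. n2.ok = "rz"  ["rz"]
14. n2.idx = 1  [C.tag - 7]
15. n2.sig = -7  [C.tag - 15]
16. n2.mk = 27  [C.tag + 19]
17. n1.val = 15  [S.sig + 22]
18. n9.fin = "rp"  [terminal]
19. n10.off = 13  [B.val - 2]
20. n11.wid = "wp"  ["wp"]
21. n11.fin = "mw"  ["mw"]
22. n13.fin = "rv"  [terminal]
23. n14.pre = 24  [terminal]
24. n12.ok = "yrv"  ["y" ++ g.fin]
25. n12.idx = 25  [f.pre * -2 + 73]
26. n12.sig = 20  [f.pre * -2 + 68]
27. n12.mk = 16  [16]
28. n15.sig = 28  [S.mk + 12]
29. n16.mk = true  [terminal]
30. n15.pre = true  [A.sig > 27]
31. n17.mk = true  [terminal]
32. n11.val = 11  [(if e.mk then S.idx else S.mk) - 14]
33. n20.pre = -7  [terminal]
34. n19.ok = "qr"  ["qr"]
35. n19.idx = 5  [f.pre * -2 - 9]
36. n19.sig = 6  [6]
37. n19.mk = 28  [f.pre * 2 + 42]
38. n18.ok = "qrr"  [S₁.ok ++ "r"]
39. n18.idx = -4  [len(S₁.ok) - 6]
40. n18.sig = 11  [S₁.mk - 17]
41. n18.mk = 25  [S₁.mk - 3]
42. n10.tag = 0  [S.idx * -1 - 4]
43. n10.depth = false  [S.mk > 25]
44. n10.cnt = false  [B.val > 11]
45. n0.ok = "vm"  ["vm"]
46. n0.idx = 3  [C.tag + B.val - 12]
47. n0.sig = 13  [len(g.fin) + 11]
48. n0.mk = 7  [B.val + C.tag - 8]

false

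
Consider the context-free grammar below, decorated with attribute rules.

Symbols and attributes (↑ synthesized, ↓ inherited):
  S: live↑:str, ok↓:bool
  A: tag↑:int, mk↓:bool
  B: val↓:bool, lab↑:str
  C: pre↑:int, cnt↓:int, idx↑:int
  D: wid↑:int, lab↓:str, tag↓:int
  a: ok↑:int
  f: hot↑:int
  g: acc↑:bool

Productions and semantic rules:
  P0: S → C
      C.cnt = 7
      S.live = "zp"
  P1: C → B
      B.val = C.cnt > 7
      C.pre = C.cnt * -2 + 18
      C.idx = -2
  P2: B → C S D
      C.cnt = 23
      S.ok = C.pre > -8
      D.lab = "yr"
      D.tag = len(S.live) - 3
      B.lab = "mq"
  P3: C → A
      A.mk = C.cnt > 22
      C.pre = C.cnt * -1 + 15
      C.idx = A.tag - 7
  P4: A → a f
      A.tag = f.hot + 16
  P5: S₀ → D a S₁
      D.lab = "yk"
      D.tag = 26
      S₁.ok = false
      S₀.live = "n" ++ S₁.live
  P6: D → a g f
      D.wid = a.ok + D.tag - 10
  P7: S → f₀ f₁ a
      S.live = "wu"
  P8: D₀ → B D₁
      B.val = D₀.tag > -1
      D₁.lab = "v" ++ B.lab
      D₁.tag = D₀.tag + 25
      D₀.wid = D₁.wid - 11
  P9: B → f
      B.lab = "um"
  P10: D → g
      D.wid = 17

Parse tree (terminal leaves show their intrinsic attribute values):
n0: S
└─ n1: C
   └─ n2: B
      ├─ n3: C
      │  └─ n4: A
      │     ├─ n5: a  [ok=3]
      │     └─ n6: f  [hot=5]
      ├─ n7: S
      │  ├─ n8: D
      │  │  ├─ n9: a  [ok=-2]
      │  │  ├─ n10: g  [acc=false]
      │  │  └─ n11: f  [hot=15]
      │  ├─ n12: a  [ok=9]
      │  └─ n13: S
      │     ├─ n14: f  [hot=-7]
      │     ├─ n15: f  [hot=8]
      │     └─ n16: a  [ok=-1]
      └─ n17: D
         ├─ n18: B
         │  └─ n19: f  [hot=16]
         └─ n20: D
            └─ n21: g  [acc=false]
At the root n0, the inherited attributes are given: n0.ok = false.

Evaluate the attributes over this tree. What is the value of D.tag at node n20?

25

1. n0.ok = false  [given at root]
2. n1.cnt = 7  [7]
3. n2.val = false  [C.cnt > 7]
4. n3.cnt = 23  [23]
5. n4.mk = true  [C.cnt > 22]
6. n5.ok = 3  [terminal]
7. n6.hot = 5  [terminal]
8. n4.tag = 21  [f.hot + 16]
9. n3.pre = -8  [C.cnt * -1 + 15]
10. n3.idx = 14  [A.tag - 7]
11. n7.ok = false  [C.pre > -8]
12. n8.lab = "yk"  ["yk"]
13. n8.tag = 26  [26]
14. n9.ok = -2  [terminal]
15. n10.acc = false  [terminal]
16. n11.hot = 15  [terminal]
17. n8.wid = 14  [a.ok + D.tag - 10]
18. n12.ok = 9  [terminal]
19. n13.ok = false  [false]
20. n14.hot = -7  [terminal]
21. n15.hot = 8  [terminal]
22. n16.ok = -1  [terminal]
23. n13.live = "wu"  ["wu"]
24. n7.live = "nwu"  ["n" ++ S₁.live]
25. n17.lab = "yr"  ["yr"]
26. n17.tag = 0  [len(S.live) - 3]
27. n18.val = true  [D₀.tag > -1]
28. n19.hot = 16  [terminal]
29. n18.lab = "um"  ["um"]
30. n20.lab = "vum"  ["v" ++ B.lab]
31. n20.tag = 25  [D₀.tag + 25]
32. n21.acc = false  [terminal]
33. n20.wid = 17  [17]
34. n17.wid = 6  [D₁.wid - 11]
35. n2.lab = "mq"  ["mq"]
36. n1.pre = 4  [C.cnt * -2 + 18]
37. n1.idx = -2  [-2]
38. n0.live = "zp"  ["zp"]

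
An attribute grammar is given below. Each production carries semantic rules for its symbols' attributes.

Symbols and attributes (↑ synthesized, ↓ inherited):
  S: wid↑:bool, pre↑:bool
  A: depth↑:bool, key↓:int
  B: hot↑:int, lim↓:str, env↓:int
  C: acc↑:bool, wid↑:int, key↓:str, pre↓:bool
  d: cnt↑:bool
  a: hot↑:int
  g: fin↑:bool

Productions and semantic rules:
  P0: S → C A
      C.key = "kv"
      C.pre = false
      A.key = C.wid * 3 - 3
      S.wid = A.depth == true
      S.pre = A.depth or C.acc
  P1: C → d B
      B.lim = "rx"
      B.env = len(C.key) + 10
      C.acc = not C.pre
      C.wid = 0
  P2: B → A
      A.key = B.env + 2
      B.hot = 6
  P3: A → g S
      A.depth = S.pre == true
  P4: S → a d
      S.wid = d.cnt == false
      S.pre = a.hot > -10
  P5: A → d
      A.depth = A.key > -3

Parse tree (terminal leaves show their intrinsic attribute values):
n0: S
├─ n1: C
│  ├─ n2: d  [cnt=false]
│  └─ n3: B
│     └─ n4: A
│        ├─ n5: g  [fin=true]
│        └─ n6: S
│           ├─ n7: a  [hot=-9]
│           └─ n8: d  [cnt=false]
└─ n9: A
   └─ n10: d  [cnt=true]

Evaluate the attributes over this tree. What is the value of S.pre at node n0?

true

1. n1.key = "kv"  ["kv"]
2. n1.pre = false  [false]
3. n2.cnt = false  [terminal]
4. n3.lim = "rx"  ["rx"]
5. n3.env = 12  [len(C.key) + 10]
6. n4.key = 14  [B.env + 2]
7. n5.fin = true  [terminal]
8. n7.hot = -9  [terminal]
9. n8.cnt = false  [terminal]
10. n6.wid = true  [d.cnt == false]
11. n6.pre = true  [a.hot > -10]
12. n4.depth = true  [S.pre == true]
13. n3.hot = 6  [6]
14. n1.acc = true  [not C.pre]
15. n1.wid = 0  [0]
16. n9.key = -3  [C.wid * 3 - 3]
17. n10.cnt = true  [terminal]
18. n9.depth = false  [A.key > -3]
19. n0.wid = false  [A.depth == true]
20. n0.pre = true  [A.depth or C.acc]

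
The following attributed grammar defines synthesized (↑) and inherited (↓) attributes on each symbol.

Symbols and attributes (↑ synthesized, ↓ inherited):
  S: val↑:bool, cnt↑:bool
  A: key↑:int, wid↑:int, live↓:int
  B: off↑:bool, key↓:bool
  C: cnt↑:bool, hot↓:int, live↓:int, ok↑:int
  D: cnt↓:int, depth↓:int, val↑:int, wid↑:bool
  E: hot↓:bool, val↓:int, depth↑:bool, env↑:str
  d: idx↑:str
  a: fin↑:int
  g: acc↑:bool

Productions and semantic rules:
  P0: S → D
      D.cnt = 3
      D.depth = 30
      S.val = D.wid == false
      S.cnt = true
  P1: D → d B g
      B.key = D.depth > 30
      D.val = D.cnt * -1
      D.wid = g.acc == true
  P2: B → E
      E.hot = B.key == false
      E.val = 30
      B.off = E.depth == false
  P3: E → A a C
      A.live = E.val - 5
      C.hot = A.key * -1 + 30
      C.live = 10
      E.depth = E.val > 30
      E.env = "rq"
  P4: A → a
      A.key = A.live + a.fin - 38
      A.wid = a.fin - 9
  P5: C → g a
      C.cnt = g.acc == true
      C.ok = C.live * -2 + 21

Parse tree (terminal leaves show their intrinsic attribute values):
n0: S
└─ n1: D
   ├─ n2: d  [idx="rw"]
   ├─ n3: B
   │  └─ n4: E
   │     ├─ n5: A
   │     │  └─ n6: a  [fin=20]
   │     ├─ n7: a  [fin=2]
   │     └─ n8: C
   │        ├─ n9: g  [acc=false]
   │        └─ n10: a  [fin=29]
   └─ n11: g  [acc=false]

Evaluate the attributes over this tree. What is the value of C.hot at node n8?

1. n1.cnt = 3  [3]
2. n1.depth = 30  [30]
3. n2.idx = "rw"  [terminal]
4. n3.key = false  [D.depth > 30]
5. n4.hot = true  [B.key == false]
6. n4.val = 30  [30]
7. n5.live = 25  [E.val - 5]
8. n6.fin = 20  [terminal]
9. n5.key = 7  [A.live + a.fin - 38]
10. n5.wid = 11  [a.fin - 9]
11. n7.fin = 2  [terminal]
12. n8.hot = 23  [A.key * -1 + 30]
13. n8.live = 10  [10]
14. n9.acc = false  [terminal]
15. n10.fin = 29  [terminal]
16. n8.cnt = false  [g.acc == true]
17. n8.ok = 1  [C.live * -2 + 21]
18. n4.depth = false  [E.val > 30]
19. n4.env = "rq"  ["rq"]
20. n3.off = true  [E.depth == false]
21. n11.acc = false  [terminal]
22. n1.val = -3  [D.cnt * -1]
23. n1.wid = false  [g.acc == true]
24. n0.val = true  [D.wid == false]
25. n0.cnt = true  [true]

23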